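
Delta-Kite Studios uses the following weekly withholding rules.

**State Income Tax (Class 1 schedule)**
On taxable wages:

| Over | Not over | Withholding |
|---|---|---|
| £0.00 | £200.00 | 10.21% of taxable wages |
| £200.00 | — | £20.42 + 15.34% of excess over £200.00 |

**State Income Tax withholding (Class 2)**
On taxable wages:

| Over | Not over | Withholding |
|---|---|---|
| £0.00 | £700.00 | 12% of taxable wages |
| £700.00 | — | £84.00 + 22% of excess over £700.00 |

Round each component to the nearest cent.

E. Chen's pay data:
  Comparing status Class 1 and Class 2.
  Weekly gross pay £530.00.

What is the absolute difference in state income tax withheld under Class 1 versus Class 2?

£7.44

State Income Tax (Class 1): taxable = £530.00
  £20.42 + 15.34% × (£530.00 − £200.00) = £20.42 + 15.34% × £330.00 = £71.04
State Income Tax (Class 2): taxable = £530.00
  12% × £530.00 = £63.60
Difference: |£71.04 − £63.60| = £7.44 (higher under Class 1)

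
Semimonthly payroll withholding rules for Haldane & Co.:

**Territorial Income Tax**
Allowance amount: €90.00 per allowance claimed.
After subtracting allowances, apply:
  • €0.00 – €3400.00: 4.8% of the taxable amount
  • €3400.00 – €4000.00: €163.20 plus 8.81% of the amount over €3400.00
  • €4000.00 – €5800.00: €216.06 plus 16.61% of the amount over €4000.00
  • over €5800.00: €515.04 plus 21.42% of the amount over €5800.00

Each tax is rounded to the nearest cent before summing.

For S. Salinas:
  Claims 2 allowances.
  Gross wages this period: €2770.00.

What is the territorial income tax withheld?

Territorial Income Tax: taxable = €2770.00 − 2×€90.00 = €2590.00
  4.8% × €2590.00 = €124.32

€124.32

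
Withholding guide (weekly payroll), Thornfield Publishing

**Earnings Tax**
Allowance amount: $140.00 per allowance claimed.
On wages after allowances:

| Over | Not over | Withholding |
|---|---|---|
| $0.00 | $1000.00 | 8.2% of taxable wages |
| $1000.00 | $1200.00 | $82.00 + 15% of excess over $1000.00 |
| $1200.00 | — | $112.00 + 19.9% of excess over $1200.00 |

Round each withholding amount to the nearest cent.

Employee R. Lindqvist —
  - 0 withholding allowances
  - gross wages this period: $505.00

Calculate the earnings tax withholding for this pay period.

$41.41

Earnings Tax: taxable = $505.00
  8.2% × $505.00 = $41.41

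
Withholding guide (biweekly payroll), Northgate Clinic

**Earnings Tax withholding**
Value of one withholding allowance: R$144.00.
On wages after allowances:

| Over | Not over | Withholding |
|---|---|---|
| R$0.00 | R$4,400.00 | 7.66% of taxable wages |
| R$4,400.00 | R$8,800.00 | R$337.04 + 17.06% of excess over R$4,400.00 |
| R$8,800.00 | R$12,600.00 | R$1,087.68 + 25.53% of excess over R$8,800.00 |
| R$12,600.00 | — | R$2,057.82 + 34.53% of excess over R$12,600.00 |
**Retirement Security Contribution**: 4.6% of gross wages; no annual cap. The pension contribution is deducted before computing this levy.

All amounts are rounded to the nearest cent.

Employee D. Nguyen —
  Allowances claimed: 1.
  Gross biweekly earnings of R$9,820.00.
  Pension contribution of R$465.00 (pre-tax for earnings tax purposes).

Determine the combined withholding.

R$1,622.94

Earnings Tax: taxable = R$9,820.00 − R$465.00 − 1×R$144.00 = R$9,211.00
  R$1,087.68 + 25.53% × (R$9,211.00 − R$8,800.00) = R$1,087.68 + 25.53% × R$411.00 = R$1,192.61
Retirement Security Contribution: 4.6% × R$9,355.00 = R$430.33
Total: R$1,192.61 + R$430.33 = R$1,622.94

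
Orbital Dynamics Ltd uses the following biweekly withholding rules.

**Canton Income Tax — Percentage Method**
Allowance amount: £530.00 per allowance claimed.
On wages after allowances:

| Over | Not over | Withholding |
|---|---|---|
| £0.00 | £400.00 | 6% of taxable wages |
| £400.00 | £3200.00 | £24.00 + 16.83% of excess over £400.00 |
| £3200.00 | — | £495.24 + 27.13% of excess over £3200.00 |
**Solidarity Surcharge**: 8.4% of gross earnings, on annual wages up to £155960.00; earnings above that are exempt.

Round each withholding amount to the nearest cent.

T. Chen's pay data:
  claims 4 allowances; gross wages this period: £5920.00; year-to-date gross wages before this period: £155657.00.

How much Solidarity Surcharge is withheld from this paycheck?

Solidarity Surcharge: cap £155960.00 − YTD £155657.00 = £303.00 subject; 8.4% × £303.00 = £25.45

£25.45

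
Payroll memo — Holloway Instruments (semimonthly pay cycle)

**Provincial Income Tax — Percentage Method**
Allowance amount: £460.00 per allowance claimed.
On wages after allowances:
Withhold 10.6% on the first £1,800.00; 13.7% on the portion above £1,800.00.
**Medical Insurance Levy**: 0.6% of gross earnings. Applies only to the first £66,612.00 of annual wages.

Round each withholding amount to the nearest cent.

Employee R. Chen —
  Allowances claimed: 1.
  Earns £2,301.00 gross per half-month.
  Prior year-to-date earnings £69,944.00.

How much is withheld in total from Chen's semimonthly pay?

£196.42

Provincial Income Tax: taxable = £2,301.00 − 1×£460.00 = £1,841.00
  £190.80 + 13.7% × (£1,841.00 − £1,800.00) = £190.80 + 13.7% × £41.00 = £196.42
Medical Insurance Levy: YTD £69,944.00 ≥ cap £66,612.00 → £0.00
Total: £196.42 + £0.00 = £196.42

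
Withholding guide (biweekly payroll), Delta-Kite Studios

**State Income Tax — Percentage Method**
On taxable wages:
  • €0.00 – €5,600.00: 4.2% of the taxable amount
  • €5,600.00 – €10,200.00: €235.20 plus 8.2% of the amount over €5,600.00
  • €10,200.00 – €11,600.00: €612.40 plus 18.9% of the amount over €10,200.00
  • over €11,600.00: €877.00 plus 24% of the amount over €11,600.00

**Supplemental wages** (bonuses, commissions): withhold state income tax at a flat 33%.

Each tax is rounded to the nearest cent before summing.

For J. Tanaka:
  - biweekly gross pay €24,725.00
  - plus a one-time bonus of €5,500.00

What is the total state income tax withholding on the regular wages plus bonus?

€5,842.00

State Income Tax: taxable = €24,725.00
  €877.00 + 24% × (€24,725.00 − €11,600.00) = €877.00 + 24% × €13,125.00 = €4,027.00
Supplemental (33% flat on bonus): 33% × €5,500.00 = €1,815.00
Total state income tax: €4,027.00 + €1,815.00 = €5,842.00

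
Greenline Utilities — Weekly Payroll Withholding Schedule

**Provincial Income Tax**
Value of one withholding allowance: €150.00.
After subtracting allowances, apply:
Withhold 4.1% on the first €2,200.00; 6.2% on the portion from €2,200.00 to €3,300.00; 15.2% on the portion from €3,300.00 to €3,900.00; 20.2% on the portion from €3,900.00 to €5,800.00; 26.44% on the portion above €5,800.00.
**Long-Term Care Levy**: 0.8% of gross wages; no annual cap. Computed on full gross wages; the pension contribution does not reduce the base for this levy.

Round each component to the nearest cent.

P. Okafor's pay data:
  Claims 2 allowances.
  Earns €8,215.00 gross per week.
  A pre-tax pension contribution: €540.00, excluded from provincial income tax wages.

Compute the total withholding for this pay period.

€1,115.55

Provincial Income Tax: taxable = €8,215.00 − €540.00 − 2×€150.00 = €7,375.00
  €633.40 + 26.44% × (€7,375.00 − €5,800.00) = €633.40 + 26.44% × €1,575.00 = €1,049.83
Long-Term Care Levy: 0.8% × €8,215.00 = €65.72
Total: €1,049.83 + €65.72 = €1,115.55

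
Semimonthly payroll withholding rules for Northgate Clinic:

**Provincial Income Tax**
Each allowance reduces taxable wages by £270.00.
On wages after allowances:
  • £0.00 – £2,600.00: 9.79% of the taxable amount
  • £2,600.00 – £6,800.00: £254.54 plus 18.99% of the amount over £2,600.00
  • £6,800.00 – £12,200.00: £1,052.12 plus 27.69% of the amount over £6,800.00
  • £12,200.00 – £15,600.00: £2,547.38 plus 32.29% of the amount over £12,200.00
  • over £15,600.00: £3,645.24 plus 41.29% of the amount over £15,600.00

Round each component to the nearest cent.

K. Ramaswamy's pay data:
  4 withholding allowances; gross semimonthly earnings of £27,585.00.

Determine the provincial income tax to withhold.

Provincial Income Tax: taxable = £27,585.00 − 4×£270.00 = £26,505.00
  £3,645.24 + 41.29% × (£26,505.00 − £15,600.00) = £3,645.24 + 41.29% × £10,905.00 = £8,147.91

£8,147.91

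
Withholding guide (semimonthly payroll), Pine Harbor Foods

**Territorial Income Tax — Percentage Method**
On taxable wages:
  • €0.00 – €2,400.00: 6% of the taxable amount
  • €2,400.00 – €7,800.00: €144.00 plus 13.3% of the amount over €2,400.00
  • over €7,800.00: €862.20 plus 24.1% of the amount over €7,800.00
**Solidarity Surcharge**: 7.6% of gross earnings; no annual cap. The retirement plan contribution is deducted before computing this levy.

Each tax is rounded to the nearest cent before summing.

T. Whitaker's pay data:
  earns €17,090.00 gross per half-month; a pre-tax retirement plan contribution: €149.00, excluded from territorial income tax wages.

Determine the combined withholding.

Territorial Income Tax: taxable = €17,090.00 − €149.00 = €16,941.00
  €862.20 + 24.1% × (€16,941.00 − €7,800.00) = €862.20 + 24.1% × €9,141.00 = €3,065.18
Solidarity Surcharge: 7.6% × €16,941.00 = €1,287.52
Total: €3,065.18 + €1,287.52 = €4,352.70

€4,352.70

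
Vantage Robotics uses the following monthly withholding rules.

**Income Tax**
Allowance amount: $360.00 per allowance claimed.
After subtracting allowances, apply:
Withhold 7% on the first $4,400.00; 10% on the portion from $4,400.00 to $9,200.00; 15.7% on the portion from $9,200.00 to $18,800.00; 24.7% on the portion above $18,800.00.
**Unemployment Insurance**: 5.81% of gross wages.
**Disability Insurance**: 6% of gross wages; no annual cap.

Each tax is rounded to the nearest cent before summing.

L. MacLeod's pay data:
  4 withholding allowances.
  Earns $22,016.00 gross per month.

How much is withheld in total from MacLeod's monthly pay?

Income Tax: taxable = $22,016.00 − 4×$360.00 = $20,576.00
  $2,295.20 + 24.7% × ($20,576.00 − $18,800.00) = $2,295.20 + 24.7% × $1,776.00 = $2,733.87
Unemployment Insurance: 5.81% × $22,016.00 = $1,279.13
Disability Insurance: 6% × $22,016.00 = $1,320.96
Total: $2,733.87 + $1,279.13 + $1,320.96 = $5,333.96

$5,333.96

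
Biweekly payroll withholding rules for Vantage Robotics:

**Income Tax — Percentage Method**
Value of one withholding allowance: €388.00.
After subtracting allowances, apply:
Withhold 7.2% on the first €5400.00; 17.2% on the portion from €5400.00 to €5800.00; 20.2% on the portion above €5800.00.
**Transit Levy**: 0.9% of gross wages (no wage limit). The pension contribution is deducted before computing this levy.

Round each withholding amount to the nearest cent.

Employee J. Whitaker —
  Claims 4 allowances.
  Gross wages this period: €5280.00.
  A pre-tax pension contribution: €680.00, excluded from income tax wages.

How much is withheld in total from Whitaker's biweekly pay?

Income Tax: taxable = €5280.00 − €680.00 − 4×€388.00 = €3048.00
  7.2% × €3048.00 = €219.46
Transit Levy: 0.9% × €4600.00 = €41.40
Total: €219.46 + €41.40 = €260.86

€260.86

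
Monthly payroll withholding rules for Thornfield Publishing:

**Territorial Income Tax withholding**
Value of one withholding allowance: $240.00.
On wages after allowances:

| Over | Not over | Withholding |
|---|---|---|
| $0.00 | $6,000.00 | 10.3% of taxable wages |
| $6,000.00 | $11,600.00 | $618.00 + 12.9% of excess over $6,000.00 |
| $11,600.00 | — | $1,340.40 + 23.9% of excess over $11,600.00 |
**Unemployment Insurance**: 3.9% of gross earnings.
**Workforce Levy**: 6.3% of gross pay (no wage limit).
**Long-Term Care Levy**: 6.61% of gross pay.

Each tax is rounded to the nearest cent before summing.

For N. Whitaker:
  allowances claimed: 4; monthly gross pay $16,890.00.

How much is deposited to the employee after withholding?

Territorial Income Tax: taxable = $16,890.00 − 4×$240.00 = $15,930.00
  $1,340.40 + 23.9% × ($15,930.00 − $11,600.00) = $1,340.40 + 23.9% × $4,330.00 = $2,375.27
Unemployment Insurance: 3.9% × $16,890.00 = $658.71
Workforce Levy: 6.3% × $16,890.00 = $1,064.07
Long-Term Care Levy: 6.61% × $16,890.00 = $1,116.43
Total withheld: $2,375.27 + $658.71 + $1,064.07 + $1,116.43 = $5,214.48
Net pay: $16,890.00 − $5,214.48 = $11,675.52

$11,675.52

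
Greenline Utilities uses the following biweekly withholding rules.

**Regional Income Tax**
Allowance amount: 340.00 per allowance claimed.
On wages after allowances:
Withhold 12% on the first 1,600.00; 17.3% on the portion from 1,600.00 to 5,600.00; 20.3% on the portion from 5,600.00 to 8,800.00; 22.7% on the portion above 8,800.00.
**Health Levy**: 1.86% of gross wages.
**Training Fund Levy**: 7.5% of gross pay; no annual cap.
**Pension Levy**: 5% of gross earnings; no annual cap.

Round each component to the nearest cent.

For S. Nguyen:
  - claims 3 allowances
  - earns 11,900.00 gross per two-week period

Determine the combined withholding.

Regional Income Tax: taxable = 11,900.00 − 3×340.00 = 10,880.00
  1,533.60 + 22.7% × (10,880.00 − 8,800.00) = 1,533.60 + 22.7% × 2,080.00 = 2,005.76
Health Levy: 1.86% × 11,900.00 = 221.34
Training Fund Levy: 7.5% × 11,900.00 = 892.50
Pension Levy: 5% × 11,900.00 = 595.00
Total: 2,005.76 + 221.34 + 892.50 + 595.00 = 3,714.60

3,714.60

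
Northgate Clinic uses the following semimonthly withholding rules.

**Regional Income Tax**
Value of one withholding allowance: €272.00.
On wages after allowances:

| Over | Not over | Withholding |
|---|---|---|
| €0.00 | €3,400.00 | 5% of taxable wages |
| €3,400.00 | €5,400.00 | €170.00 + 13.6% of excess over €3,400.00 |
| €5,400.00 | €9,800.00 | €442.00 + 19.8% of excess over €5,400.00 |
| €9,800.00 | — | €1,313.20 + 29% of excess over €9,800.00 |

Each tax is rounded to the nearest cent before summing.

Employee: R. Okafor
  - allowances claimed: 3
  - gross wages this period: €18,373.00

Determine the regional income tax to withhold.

€3,562.73

Regional Income Tax: taxable = €18,373.00 − 3×€272.00 = €17,557.00
  €1,313.20 + 29% × (€17,557.00 − €9,800.00) = €1,313.20 + 29% × €7,757.00 = €3,562.73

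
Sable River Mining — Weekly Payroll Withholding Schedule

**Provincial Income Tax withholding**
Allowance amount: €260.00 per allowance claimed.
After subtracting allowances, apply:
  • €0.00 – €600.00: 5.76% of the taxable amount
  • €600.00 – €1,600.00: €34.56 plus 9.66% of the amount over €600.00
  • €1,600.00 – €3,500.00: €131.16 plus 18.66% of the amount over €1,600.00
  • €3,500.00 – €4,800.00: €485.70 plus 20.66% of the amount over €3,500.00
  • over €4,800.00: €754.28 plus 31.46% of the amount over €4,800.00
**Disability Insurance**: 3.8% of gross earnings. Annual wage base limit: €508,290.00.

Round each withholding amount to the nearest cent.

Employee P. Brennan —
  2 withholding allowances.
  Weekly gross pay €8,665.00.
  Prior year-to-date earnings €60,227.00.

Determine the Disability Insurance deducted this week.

Disability Insurance: 3.8% × €8,665.00 = €329.27

€329.27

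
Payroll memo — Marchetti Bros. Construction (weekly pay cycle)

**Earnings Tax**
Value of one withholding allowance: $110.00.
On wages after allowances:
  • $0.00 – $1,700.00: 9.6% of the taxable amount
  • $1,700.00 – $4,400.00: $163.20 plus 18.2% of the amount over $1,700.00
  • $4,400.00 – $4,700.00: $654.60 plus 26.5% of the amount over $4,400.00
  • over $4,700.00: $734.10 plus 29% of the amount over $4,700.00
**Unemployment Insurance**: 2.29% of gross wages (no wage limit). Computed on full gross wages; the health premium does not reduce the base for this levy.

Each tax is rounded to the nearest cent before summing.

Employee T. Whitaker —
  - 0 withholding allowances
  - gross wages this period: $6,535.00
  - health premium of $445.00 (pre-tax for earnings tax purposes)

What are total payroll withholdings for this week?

Earnings Tax: taxable = $6,535.00 − $445.00 = $6,090.00
  $734.10 + 29% × ($6,090.00 − $4,700.00) = $734.10 + 29% × $1,390.00 = $1,137.20
Unemployment Insurance: 2.29% × $6,535.00 = $149.65
Total: $1,137.20 + $149.65 = $1,286.85

$1,286.85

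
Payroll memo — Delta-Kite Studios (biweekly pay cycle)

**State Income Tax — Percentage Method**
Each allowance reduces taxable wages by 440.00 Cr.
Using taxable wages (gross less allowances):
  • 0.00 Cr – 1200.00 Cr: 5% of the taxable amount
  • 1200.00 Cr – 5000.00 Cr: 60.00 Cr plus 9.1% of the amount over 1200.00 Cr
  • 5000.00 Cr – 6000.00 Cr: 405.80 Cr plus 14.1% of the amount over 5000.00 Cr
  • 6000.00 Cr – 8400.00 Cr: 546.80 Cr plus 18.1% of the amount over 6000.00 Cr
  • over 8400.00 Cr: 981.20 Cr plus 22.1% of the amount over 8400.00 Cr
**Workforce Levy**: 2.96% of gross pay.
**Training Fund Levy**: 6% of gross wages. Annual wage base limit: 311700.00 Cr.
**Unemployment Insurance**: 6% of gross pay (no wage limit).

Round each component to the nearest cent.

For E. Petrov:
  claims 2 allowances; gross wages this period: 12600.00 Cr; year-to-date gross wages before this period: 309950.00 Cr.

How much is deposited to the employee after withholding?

State Income Tax: taxable = 12600.00 Cr − 2×440.00 Cr = 11720.00 Cr
  981.20 Cr + 22.1% × (11720.00 Cr − 8400.00 Cr) = 981.20 Cr + 22.1% × 3320.00 Cr = 1714.92 Cr
Workforce Levy: 2.96% × 12600.00 Cr = 372.96 Cr
Training Fund Levy: cap 311700.00 Cr − YTD 309950.00 Cr = 1750.00 Cr subject; 6% × 1750.00 Cr = 105.00 Cr
Unemployment Insurance: 6% × 12600.00 Cr = 756.00 Cr
Total withheld: 1714.92 Cr + 372.96 Cr + 105.00 Cr + 756.00 Cr = 2948.88 Cr
Net pay: 12600.00 Cr − 2948.88 Cr = 9651.12 Cr

9651.12 Cr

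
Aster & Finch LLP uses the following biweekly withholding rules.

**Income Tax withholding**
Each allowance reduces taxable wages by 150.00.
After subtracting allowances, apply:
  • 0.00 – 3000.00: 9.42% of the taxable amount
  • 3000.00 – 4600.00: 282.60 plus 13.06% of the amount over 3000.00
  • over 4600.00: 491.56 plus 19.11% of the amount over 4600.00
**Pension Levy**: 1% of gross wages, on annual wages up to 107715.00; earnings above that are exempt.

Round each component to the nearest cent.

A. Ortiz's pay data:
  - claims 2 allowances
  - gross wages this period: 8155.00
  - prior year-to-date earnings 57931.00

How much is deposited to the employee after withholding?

6959.86

Income Tax: taxable = 8155.00 − 2×150.00 = 7855.00
  491.56 + 19.11% × (7855.00 − 4600.00) = 491.56 + 19.11% × 3255.00 = 1113.59
Pension Levy: 1% × 8155.00 = 81.55
Total withheld: 1113.59 + 81.55 = 1195.14
Net pay: 8155.00 − 1195.14 = 6959.86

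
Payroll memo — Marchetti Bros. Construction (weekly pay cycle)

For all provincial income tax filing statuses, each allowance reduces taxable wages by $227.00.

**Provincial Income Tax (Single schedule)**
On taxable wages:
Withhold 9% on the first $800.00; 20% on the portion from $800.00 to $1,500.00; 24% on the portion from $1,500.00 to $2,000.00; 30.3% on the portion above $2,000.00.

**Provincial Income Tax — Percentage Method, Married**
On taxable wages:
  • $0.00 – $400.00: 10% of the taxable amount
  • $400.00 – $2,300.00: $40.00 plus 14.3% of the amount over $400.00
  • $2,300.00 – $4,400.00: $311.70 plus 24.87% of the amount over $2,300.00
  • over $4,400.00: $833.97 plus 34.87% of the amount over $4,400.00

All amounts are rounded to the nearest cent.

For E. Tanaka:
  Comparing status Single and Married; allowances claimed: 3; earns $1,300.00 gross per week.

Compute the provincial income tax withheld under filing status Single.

Provincial Income Tax (Single): taxable = $1,300.00 − 3×$227.00 = $619.00
  9% × $619.00 = $55.71

$55.71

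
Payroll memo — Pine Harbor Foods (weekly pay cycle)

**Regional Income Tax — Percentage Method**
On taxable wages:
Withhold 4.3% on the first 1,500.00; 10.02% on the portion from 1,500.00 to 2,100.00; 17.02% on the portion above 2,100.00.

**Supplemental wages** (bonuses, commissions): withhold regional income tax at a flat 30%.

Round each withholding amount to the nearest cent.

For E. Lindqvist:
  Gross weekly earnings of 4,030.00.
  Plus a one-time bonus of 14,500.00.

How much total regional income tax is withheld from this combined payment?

Regional Income Tax: taxable = 4,030.00
  124.62 + 17.02% × (4,030.00 − 2,100.00) = 124.62 + 17.02% × 1,930.00 = 453.11
Supplemental (30% flat on bonus): 30% × 14,500.00 = 4,350.00
Total regional income tax: 453.11 + 4,350.00 = 4,803.11

4,803.11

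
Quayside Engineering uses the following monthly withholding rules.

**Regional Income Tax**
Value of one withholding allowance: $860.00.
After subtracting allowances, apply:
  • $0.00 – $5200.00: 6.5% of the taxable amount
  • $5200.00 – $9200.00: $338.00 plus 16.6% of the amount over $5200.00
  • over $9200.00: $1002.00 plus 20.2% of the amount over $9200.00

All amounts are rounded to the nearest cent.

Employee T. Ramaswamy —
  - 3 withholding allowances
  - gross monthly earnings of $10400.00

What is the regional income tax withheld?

$772.92

Regional Income Tax: taxable = $10400.00 − 3×$860.00 = $7820.00
  $338.00 + 16.6% × ($7820.00 − $5200.00) = $338.00 + 16.6% × $2620.00 = $772.92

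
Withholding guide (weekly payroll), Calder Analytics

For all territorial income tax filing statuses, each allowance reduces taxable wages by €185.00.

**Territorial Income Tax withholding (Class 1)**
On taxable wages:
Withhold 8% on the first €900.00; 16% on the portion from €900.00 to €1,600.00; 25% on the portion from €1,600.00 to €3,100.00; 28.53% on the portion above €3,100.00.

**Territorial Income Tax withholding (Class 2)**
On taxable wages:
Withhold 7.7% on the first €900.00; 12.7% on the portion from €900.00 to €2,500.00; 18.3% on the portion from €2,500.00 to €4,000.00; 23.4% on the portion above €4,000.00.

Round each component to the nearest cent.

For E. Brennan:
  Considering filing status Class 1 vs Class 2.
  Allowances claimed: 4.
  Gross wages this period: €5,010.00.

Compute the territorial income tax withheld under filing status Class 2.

€610.18

Territorial Income Tax (Class 2): taxable = €5,010.00 − 4×€185.00 = €4,270.00
  €547.00 + 23.4% × (€4,270.00 − €4,000.00) = €547.00 + 23.4% × €270.00 = €610.18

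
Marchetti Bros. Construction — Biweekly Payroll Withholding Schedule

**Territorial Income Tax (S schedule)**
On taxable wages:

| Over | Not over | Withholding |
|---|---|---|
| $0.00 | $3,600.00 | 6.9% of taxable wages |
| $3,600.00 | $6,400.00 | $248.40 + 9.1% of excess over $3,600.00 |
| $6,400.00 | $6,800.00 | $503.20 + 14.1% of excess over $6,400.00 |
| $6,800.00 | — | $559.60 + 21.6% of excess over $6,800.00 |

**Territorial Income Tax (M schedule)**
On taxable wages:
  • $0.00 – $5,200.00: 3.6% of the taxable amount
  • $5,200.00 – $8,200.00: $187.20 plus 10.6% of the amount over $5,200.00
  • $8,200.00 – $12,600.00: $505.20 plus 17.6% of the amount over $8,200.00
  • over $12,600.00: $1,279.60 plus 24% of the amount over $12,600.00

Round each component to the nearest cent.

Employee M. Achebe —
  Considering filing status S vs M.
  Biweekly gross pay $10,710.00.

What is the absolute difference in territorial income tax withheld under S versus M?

Territorial Income Tax (S): taxable = $10,710.00
  $559.60 + 21.6% × ($10,710.00 − $6,800.00) = $559.60 + 21.6% × $3,910.00 = $1,404.16
Territorial Income Tax (M): taxable = $10,710.00
  $505.20 + 17.6% × ($10,710.00 − $8,200.00) = $505.20 + 17.6% × $2,510.00 = $946.96
Difference: |$1,404.16 − $946.96| = $457.20 (higher under S)

$457.20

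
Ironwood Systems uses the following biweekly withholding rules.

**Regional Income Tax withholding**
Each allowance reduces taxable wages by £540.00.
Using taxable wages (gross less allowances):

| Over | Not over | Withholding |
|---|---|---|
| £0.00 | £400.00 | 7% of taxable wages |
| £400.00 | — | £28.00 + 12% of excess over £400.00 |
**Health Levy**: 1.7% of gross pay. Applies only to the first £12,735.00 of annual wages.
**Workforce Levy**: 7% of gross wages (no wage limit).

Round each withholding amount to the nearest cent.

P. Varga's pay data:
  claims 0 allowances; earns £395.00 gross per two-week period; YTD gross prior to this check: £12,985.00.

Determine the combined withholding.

Regional Income Tax: taxable = £395.00
  7% × £395.00 = £27.65
Health Levy: YTD £12,985.00 ≥ cap £12,735.00 → £0.00
Workforce Levy: 7% × £395.00 = £27.65
Total: £27.65 + £0.00 + £27.65 = £55.30

£55.30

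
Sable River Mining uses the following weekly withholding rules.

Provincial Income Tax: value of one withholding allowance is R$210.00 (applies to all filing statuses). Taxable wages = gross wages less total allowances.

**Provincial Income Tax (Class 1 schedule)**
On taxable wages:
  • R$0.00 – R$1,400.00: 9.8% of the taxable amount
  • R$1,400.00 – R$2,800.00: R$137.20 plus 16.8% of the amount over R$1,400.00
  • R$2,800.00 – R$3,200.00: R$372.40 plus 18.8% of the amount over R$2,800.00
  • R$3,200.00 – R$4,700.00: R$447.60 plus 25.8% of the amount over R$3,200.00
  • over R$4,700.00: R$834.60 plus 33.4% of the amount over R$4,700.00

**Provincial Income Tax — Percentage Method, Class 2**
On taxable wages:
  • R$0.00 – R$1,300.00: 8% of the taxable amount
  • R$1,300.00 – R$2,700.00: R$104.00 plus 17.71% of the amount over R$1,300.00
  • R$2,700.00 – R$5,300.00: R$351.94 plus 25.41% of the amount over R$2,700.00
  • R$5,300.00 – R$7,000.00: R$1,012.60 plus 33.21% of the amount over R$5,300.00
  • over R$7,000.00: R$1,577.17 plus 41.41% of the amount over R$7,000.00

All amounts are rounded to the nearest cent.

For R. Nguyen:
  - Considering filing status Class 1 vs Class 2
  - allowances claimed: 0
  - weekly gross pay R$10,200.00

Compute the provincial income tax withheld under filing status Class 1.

Provincial Income Tax (Class 1): taxable = R$10,200.00
  R$834.60 + 33.4% × (R$10,200.00 − R$4,700.00) = R$834.60 + 33.4% × R$5,500.00 = R$2,671.60

R$2,671.60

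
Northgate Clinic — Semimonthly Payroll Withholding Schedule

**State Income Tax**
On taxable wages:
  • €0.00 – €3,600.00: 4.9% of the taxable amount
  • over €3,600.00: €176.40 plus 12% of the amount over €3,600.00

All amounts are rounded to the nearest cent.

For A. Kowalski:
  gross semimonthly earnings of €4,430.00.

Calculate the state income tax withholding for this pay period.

€276.00

State Income Tax: taxable = €4,430.00
  €176.40 + 12% × (€4,430.00 − €3,600.00) = €176.40 + 12% × €830.00 = €276.00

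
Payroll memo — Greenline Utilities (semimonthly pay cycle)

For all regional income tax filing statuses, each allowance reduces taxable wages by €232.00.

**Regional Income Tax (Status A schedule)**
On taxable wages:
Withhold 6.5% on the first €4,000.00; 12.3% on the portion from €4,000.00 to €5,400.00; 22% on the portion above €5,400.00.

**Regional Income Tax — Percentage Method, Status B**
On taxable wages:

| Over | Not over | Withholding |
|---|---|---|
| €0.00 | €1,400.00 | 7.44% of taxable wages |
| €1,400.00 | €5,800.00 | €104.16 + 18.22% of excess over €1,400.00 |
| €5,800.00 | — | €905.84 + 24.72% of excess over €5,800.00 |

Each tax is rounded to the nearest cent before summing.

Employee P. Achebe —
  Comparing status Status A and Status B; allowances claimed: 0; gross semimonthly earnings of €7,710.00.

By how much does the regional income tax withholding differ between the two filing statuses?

€437.59

Regional Income Tax (Status A): taxable = €7,710.00
  €432.20 + 22% × (€7,710.00 − €5,400.00) = €432.20 + 22% × €2,310.00 = €940.40
Regional Income Tax (Status B): taxable = €7,710.00
  €905.84 + 24.72% × (€7,710.00 − €5,800.00) = €905.84 + 24.72% × €1,910.00 = €1,377.99
Difference: |€940.40 − €1,377.99| = €437.59 (higher under Status B)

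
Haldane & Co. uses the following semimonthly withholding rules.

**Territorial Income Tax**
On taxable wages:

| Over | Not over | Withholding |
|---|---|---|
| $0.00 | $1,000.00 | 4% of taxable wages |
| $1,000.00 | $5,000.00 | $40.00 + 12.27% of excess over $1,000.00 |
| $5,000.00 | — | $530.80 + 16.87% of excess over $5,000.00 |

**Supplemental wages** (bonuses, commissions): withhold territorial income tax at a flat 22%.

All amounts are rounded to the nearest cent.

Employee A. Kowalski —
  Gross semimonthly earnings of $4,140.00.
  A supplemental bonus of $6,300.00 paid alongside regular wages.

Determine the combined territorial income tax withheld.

Territorial Income Tax: taxable = $4,140.00
  $40.00 + 12.27% × ($4,140.00 − $1,000.00) = $40.00 + 12.27% × $3,140.00 = $425.28
Supplemental (22% flat on bonus): 22% × $6,300.00 = $1,386.00
Total territorial income tax: $425.28 + $1,386.00 = $1,811.28

$1,811.28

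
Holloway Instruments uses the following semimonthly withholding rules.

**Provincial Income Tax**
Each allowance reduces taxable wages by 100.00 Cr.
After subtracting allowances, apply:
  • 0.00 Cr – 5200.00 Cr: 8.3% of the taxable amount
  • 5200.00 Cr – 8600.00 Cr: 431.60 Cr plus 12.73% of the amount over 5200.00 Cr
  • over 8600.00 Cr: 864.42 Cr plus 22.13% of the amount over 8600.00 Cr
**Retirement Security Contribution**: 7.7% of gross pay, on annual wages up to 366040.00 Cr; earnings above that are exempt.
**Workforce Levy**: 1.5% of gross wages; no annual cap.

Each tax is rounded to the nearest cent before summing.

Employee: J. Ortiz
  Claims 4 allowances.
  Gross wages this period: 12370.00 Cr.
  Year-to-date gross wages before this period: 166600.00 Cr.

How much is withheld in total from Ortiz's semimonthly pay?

Provincial Income Tax: taxable = 12370.00 Cr − 4×100.00 Cr = 11970.00 Cr
  864.42 Cr + 22.13% × (11970.00 Cr − 8600.00 Cr) = 864.42 Cr + 22.13% × 3370.00 Cr = 1610.20 Cr
Retirement Security Contribution: 7.7% × 12370.00 Cr = 952.49 Cr
Workforce Levy: 1.5% × 12370.00 Cr = 185.55 Cr
Total: 1610.20 Cr + 952.49 Cr + 185.55 Cr = 2748.24 Cr

2748.24 Cr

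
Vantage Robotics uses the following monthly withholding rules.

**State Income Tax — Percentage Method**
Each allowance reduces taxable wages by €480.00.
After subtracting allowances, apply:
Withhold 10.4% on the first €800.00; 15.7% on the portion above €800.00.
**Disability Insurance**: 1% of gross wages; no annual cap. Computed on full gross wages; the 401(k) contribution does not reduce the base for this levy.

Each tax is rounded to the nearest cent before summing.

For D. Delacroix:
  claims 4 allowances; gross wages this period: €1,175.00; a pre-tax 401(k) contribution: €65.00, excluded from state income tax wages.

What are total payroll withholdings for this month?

€11.75

State Income Tax: taxable = €1,175.00 − €65.00 − 4×€480.00 = €-810.00
  Taxable ≤ 0 → €0.00
Disability Insurance: 1% × €1,175.00 = €11.75
Total: €0.00 + €11.75 = €11.75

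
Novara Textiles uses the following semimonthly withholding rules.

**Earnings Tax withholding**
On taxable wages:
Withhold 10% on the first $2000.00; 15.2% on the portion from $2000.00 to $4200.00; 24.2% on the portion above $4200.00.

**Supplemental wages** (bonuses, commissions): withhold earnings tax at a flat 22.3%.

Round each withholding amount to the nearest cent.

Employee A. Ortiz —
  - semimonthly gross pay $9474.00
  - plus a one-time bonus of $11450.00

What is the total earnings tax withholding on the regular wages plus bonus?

$4364.06

Earnings Tax: taxable = $9474.00
  $534.40 + 24.2% × ($9474.00 − $4200.00) = $534.40 + 24.2% × $5274.00 = $1810.71
Supplemental (22.3% flat on bonus): 22.3% × $11450.00 = $2553.35
Total earnings tax: $1810.71 + $2553.35 = $4364.06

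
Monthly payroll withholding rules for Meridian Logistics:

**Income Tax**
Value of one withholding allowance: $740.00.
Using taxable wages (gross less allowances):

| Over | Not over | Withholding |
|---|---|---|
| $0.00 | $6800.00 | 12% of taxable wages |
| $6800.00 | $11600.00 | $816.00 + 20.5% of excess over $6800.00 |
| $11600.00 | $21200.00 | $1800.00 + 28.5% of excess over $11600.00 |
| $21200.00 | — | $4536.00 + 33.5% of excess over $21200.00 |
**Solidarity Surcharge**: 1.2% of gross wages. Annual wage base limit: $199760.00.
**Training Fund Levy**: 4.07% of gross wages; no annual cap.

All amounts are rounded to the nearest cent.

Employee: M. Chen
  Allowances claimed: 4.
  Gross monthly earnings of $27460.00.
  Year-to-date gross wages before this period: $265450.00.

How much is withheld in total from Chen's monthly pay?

$6759.12

Income Tax: taxable = $27460.00 − 4×$740.00 = $24500.00
  $4536.00 + 33.5% × ($24500.00 − $21200.00) = $4536.00 + 33.5% × $3300.00 = $5641.50
Solidarity Surcharge: YTD $265450.00 ≥ cap $199760.00 → $0.00
Training Fund Levy: 4.07% × $27460.00 = $1117.62
Total: $5641.50 + $0.00 + $1117.62 = $6759.12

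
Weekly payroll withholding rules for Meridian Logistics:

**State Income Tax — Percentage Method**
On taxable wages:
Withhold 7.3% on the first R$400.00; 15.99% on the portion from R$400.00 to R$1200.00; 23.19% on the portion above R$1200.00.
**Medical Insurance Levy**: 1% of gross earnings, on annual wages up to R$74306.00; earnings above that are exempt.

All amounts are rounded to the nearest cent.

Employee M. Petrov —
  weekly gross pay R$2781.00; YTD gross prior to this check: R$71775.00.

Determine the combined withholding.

State Income Tax: taxable = R$2781.00
  R$157.12 + 23.19% × (R$2781.00 − R$1200.00) = R$157.12 + 23.19% × R$1581.00 = R$523.75
Medical Insurance Levy: cap R$74306.00 − YTD R$71775.00 = R$2531.00 subject; 1% × R$2531.00 = R$25.31
Total: R$523.75 + R$25.31 = R$549.06

R$549.06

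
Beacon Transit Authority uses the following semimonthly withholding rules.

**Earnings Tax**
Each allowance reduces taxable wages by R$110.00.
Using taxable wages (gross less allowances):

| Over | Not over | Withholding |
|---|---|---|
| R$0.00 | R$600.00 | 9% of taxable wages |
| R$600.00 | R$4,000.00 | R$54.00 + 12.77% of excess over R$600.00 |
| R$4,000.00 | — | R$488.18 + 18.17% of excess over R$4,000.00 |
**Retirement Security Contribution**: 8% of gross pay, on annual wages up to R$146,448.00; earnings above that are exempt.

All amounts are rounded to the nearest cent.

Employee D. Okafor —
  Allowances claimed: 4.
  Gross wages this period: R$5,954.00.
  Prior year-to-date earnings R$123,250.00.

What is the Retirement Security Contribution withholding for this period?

Retirement Security Contribution: 8% × R$5,954.00 = R$476.32

R$476.32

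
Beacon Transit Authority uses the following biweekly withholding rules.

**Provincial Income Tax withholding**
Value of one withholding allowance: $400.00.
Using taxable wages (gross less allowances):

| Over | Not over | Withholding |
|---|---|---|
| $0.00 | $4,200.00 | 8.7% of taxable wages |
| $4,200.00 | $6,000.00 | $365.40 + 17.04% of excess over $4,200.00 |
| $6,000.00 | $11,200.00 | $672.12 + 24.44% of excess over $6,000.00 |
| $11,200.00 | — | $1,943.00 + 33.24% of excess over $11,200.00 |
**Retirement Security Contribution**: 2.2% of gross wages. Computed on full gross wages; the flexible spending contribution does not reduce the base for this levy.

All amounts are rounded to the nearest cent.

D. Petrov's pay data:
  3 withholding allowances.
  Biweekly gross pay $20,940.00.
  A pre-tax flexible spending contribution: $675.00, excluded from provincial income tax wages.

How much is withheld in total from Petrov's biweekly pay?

Provincial Income Tax: taxable = $20,940.00 − $675.00 − 3×$400.00 = $19,065.00
  $1,943.00 + 33.24% × ($19,065.00 − $11,200.00) = $1,943.00 + 33.24% × $7,865.00 = $4,557.33
Retirement Security Contribution: 2.2% × $20,940.00 = $460.68
Total: $4,557.33 + $460.68 = $5,018.01

$5,018.01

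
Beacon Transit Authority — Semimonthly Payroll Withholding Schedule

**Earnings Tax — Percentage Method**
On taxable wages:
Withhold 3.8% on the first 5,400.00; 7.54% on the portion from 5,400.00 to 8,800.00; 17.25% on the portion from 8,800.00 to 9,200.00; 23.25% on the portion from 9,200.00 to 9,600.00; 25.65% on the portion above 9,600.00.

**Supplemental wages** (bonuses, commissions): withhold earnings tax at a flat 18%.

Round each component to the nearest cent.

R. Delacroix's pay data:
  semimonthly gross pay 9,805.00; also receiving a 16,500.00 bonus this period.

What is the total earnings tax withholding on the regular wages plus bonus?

3,646.14

Earnings Tax: taxable = 9,805.00
  623.56 + 25.65% × (9,805.00 − 9,600.00) = 623.56 + 25.65% × 205.00 = 676.14
Supplemental (18% flat on bonus): 18% × 16,500.00 = 2,970.00
Total earnings tax: 676.14 + 2,970.00 = 3,646.14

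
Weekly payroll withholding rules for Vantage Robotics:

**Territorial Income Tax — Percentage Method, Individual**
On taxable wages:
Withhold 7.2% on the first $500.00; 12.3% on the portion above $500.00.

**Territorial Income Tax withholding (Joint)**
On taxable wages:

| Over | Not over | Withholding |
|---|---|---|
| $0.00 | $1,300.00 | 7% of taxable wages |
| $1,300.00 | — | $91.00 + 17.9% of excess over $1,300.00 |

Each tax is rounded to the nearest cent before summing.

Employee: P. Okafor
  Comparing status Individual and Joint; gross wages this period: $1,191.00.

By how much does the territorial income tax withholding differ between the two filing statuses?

Territorial Income Tax (Individual): taxable = $1,191.00
  $36.00 + 12.3% × ($1,191.00 − $500.00) = $36.00 + 12.3% × $691.00 = $120.99
Territorial Income Tax (Joint): taxable = $1,191.00
  7% × $1,191.00 = $83.37
Difference: |$120.99 − $83.37| = $37.62 (higher under Individual)

$37.62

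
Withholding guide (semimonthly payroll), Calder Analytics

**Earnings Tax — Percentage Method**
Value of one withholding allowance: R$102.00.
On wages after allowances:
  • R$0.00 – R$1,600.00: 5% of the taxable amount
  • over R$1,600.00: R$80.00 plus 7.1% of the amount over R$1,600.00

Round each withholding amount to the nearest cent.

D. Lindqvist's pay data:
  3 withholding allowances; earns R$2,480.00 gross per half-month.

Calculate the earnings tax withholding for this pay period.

Earnings Tax: taxable = R$2,480.00 − 3×R$102.00 = R$2,174.00
  R$80.00 + 7.1% × (R$2,174.00 − R$1,600.00) = R$80.00 + 7.1% × R$574.00 = R$120.75

R$120.75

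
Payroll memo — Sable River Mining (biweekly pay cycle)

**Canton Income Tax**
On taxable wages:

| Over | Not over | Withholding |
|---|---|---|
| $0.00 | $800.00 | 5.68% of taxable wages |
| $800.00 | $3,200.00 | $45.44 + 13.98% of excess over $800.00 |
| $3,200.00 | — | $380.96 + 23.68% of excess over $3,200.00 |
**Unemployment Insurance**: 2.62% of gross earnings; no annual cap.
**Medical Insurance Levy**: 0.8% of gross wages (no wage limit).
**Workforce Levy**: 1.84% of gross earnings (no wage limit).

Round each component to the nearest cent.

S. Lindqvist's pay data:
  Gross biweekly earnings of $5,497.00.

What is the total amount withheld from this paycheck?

Canton Income Tax: taxable = $5,497.00
  $380.96 + 23.68% × ($5,497.00 − $3,200.00) = $380.96 + 23.68% × $2,297.00 = $924.89
Unemployment Insurance: 2.62% × $5,497.00 = $144.02
Medical Insurance Levy: 0.8% × $5,497.00 = $43.98
Workforce Levy: 1.84% × $5,497.00 = $101.14
Total: $924.89 + $144.02 + $43.98 + $101.14 = $1,214.03

$1,214.03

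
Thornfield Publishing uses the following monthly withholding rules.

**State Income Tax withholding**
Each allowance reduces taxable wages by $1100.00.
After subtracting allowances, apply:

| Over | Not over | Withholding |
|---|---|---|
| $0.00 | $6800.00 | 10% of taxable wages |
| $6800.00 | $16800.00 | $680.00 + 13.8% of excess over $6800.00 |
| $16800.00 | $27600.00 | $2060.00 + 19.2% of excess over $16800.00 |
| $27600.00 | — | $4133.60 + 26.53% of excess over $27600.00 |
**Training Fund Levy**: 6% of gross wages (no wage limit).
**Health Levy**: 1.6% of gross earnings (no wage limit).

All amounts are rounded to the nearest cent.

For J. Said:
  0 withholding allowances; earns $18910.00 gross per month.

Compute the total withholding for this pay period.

$3902.28

State Income Tax: taxable = $18910.00
  $2060.00 + 19.2% × ($18910.00 − $16800.00) = $2060.00 + 19.2% × $2110.00 = $2465.12
Training Fund Levy: 6% × $18910.00 = $1134.60
Health Levy: 1.6% × $18910.00 = $302.56
Total: $2465.12 + $1134.60 + $302.56 = $3902.28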